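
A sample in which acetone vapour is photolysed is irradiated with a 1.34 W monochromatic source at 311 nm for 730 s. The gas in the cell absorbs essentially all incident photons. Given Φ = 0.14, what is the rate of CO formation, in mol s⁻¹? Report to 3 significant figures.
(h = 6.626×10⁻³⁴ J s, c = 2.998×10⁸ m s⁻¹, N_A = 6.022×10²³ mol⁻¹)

Photon energy at 311 nm: hc/λ = (6.626×10⁻³⁴)(2.998×10⁸)/(311×10⁻⁹) = 6.387×10⁻¹⁹ J.
Energy delivered: (1.34 W)(730 s) = 978.2 J.
Photons incident: 978.2 / 6.387×10⁻¹⁹ = 1.532×10²¹, i.e. 1.532×10²¹/6.022×10²³ = 0.002544 mol.
Product formed: 0.14 × 0.002544 = 3.562×10⁻⁴ mol.
Rate: 3.562×10⁻⁴ / 730 s = 4.88×10⁻⁷ mol s⁻¹.

4.88×10⁻⁷ mol s⁻¹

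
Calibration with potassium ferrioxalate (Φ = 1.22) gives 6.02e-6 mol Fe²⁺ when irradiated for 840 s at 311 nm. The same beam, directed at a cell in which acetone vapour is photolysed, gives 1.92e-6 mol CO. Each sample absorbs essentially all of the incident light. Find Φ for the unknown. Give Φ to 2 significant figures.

Photons absorbed by the actinometer: 6.02e-6 / 1.22 = 4.934e-6 mol.
Φ(unknown) = 1.92e-6 / 4.934e-6 = 0.39.

Φ = 0.39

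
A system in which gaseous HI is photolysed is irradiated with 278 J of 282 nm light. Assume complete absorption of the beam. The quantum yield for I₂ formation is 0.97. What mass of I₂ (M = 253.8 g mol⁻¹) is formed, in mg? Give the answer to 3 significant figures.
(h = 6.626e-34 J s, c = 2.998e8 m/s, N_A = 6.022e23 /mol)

161 mg

Photon energy at 282 nm: hc/λ = (6.626e-34)(2.998e8)/(282e-9) = 7.044e-19 J.
Photons incident: 278 / 7.044e-19 = 3.947e20, i.e. 3.947e20/6.022e23 = 6.554e-4 mol.
Product: Φ × n_abs = 0.97 × 6.554e-4 = 6.357e-4 mol.
Mass: 6.357e-4 × 253.8 = 0.1613 g = 161 mg.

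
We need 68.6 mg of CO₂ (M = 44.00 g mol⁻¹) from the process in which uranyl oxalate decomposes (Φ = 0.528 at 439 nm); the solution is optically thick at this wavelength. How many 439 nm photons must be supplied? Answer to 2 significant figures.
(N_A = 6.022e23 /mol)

1.8e21 photons

Product: 68.6 mg / 44.00 g mol⁻¹ = 0.001559 mol.
Photons that must be absorbed: 0.001559 / 0.528 = 0.002953 mol.
Photon count: 0.002953 × 6.022e23 = 1.8e21.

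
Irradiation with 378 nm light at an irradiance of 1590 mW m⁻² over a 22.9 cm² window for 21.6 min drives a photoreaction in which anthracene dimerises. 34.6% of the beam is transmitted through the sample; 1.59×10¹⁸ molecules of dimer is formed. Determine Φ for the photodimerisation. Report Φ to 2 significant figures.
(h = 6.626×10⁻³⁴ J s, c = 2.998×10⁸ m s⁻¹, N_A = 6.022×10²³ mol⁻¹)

Product: 1.59×10¹⁸ / 6.022×10²³ = 2.640×10⁻⁶ mol.
Photon energy at 378 nm: hc/λ = (6.626×10⁻³⁴)(2.998×10⁸)/(378×10⁻⁹) = 5.255×10⁻¹⁹ J.
Energy delivered: (1590 mW m⁻²)(22.9×10⁻⁴ m²)(1296 s) = 4.719 J.
Photons incident: 4.719 / 5.255×10⁻¹⁹ = 8.980×10¹⁸, i.e. 8.980×10¹⁸/6.022×10²³ = 1.491×10⁻⁵ mol.
Fraction absorbed: 1 − 34.6/100 = 0.6540.
Photons absorbed: 0.6540 × 1.491×10⁻⁵ = 9.751×10⁻⁶ mol.
Φ = 2.640×10⁻⁶ mol / 9.751×10⁻⁶ mol photons = 0.27.

Φ = 0.27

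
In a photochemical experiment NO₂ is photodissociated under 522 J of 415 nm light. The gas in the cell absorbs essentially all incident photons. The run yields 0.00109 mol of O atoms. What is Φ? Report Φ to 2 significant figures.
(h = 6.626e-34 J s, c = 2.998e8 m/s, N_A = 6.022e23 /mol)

Φ = 0.60

Photon energy at 415 nm: hc/λ = (6.626e-34)(2.998e8)/(415e-9) = 4.787e-19 J.
Photons incident: 522 / 4.787e-19 = 1.090e21, i.e. 1.090e21/6.022e23 = 0.001810 mol.
Φ = 0.00109 mol / 0.001810 mol photons = 0.60.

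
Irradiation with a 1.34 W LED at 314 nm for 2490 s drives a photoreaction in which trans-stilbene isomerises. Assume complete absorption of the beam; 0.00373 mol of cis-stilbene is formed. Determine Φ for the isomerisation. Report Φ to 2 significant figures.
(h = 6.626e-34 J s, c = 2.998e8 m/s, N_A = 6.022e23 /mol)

Φ = 0.43

Photon energy at 314 nm: hc/λ = (6.626e-34)(2.998e8)/(314e-9) = 6.326e-19 J.
Energy delivered: (1.34 W)(2490 s) = 3337 J.
Photons incident: 3337 / 6.326e-19 = 5.275e21, i.e. 5.275e21/6.022e23 = 0.008760 mol.
Φ = 0.00373 mol / 0.008760 mol photons = 0.43.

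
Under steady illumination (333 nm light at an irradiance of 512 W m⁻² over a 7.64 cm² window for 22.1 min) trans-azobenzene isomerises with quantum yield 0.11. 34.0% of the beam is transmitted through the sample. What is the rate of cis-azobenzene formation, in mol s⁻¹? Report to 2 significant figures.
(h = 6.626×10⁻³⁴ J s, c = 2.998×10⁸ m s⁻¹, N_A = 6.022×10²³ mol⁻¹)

Photon energy at 333 nm: hc/λ = (6.626×10⁻³⁴)(2.998×10⁸)/(333×10⁻⁹) = 5.965×10⁻¹⁹ J.
Energy delivered: (512 W m⁻²)(7.64×10⁻⁴ m²)(1326 s) = 518.7 J.
Photons incident: 518.7 / 5.965×10⁻¹⁹ = 8.696×10²⁰, i.e. 8.696×10²⁰/6.022×10²³ = 0.001444 mol.
Fraction absorbed: 1 − 34.0/100 = 0.6600.
Photons absorbed: 0.6600 × 0.001444 = 9.530×10⁻⁴ mol.
Product formed: 0.11 × 9.530×10⁻⁴ = 1.048×10⁻⁴ mol.
Rate: 1.048×10⁻⁴ / 1326 s = 7.9×10⁻⁸ mol s⁻¹.

7.9×10⁻⁸ mol s⁻¹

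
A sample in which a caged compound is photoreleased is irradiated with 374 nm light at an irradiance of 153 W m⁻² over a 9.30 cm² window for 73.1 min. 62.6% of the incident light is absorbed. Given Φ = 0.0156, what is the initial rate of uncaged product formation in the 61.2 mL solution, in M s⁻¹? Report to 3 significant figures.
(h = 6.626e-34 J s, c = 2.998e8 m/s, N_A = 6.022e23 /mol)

Photon energy at 374 nm: hc/λ = (6.626e-34)(2.998e8)/(374e-9) = 5.311e-19 J.
Energy delivered: (153 W m⁻²)(9.30e-4 m²)(4386 s) = 624.1 J.
Photons incident: 624.1 / 5.311e-19 = 1.175e21, i.e. 1.175e21/6.022e23 = 0.001951 mol.
Photons absorbed: 0.626 × 0.001951 = 0.001221 mol.
Product formed: 0.0156 × 0.001221 = 1.905e-5 mol.
Rate: 1.905e-5 mol / (4386 s × 0.0612 L) = 7.10e-8 M s⁻¹.

7.10e-8 M s⁻¹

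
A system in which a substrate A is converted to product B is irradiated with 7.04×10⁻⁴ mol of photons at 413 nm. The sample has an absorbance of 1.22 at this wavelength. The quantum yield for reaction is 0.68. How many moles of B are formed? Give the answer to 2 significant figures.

Fraction absorbed: 1 − 10^(−1.22) = 0.9397.
Photons absorbed: 0.9397 × 7.04×10⁻⁴ = 6.615×10⁻⁴ mol.
Product: Φ × n_abs = 0.68 × 6.615×10⁻⁴ = 4.498×10⁻⁴ mol.

4.5×10⁻⁴ mol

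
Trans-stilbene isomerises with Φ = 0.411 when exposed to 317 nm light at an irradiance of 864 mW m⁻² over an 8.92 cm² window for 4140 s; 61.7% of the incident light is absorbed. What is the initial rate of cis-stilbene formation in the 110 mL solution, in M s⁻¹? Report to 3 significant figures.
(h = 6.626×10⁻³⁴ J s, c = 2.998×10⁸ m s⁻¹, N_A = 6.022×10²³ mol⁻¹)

4.71×10⁻⁹ M s⁻¹

Photon energy at 317 nm: hc/λ = (6.626×10⁻³⁴)(2.998×10⁸)/(317×10⁻⁹) = 6.266×10⁻¹⁹ J.
Energy delivered: (864 mW m⁻²)(8.92×10⁻⁴ m²)(4140 s) = 3.191 J.
Photons incident: 3.191 / 6.266×10⁻¹⁹ = 5.093×10¹⁸, i.e. 5.093×10¹⁸/6.022×10²³ = 8.457×10⁻⁶ mol.
Photons absorbed: 0.617 × 8.457×10⁻⁶ = 5.218×10⁻⁶ mol.
Product formed: 0.411 × 5.218×10⁻⁶ = 2.145×10⁻⁶ mol.
Rate: 2.145×10⁻⁶ mol / (4140 s × 0.11 L) = 4.71×10⁻⁹ M s⁻¹.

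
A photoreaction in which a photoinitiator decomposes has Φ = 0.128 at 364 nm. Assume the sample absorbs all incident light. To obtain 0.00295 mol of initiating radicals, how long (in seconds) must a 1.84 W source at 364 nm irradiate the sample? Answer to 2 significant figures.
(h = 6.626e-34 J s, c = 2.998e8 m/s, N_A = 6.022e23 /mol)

t ≈ 4100 s

Photons that must be absorbed: 0.00295 / 0.128 = 0.02305 mol.
Photon energy: hc/λ = 5.457e-19 J; per mole, 3.286e5 J mol⁻¹.
Energy required: 0.02305 × 3.286e5 = 7574 J.
Time: 7574 J / 1.84 W = 4100 s.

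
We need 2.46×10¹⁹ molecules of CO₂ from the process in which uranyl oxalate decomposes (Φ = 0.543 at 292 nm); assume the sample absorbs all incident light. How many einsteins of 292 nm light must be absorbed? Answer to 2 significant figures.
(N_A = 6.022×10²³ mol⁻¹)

7.5×10⁻⁵ einstein

Product: 2.46×10¹⁹ / 6.022×10²³ = 4.085×10⁻⁵ mol.
Photons that must be absorbed: 4.085×10⁻⁵ / 0.543 = 7.523×10⁻⁵ mol.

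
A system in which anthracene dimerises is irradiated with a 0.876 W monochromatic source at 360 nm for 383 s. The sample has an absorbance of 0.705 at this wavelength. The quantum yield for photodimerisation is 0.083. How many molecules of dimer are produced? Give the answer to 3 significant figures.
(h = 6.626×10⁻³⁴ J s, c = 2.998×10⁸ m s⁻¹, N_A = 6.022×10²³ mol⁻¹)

4.05×10¹⁹ molecules

Photon energy at 360 nm: hc/λ = (6.626×10⁻³⁴)(2.998×10⁸)/(360×10⁻⁹) = 5.518×10⁻¹⁹ J.
Energy delivered: (0.876 W)(383 s) = 335.5 J.
Photons incident: 335.5 / 5.518×10⁻¹⁹ = 6.080×10²⁰, i.e. 6.080×10²⁰/6.022×10²³ = 0.001010 mol.
Fraction absorbed: 1 − 10^(−0.705) = 0.8028.
Photons absorbed: 0.8028 × 0.001010 = 8.108×10⁻⁴ mol.
Product: Φ × n_abs = 0.083 × 8.108×10⁻⁴ = 6.730×10⁻⁵ mol.
As a count: 6.730×10⁻⁵ × 6.022×10²³ = 4.05×10¹⁹.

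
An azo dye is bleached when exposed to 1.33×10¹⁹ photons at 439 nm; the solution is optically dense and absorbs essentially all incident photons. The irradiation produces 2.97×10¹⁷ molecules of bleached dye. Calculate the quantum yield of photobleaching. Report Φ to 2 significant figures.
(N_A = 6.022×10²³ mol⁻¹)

Φ = 0.022

Product: 2.97×10¹⁷ / 6.022×10²³ = 4.932×10⁻⁷ mol.
Moles of photons: 1.33×10¹⁹ / 6.022×10²³ = 2.209×10⁻⁵ mol.
Φ = 4.932×10⁻⁷ mol / 2.209×10⁻⁵ mol photons = 0.022.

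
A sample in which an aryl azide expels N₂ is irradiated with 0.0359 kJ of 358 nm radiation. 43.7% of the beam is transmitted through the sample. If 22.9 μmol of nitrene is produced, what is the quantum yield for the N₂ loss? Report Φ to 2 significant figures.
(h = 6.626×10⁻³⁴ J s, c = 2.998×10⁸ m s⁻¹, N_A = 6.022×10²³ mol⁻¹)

Φ = 0.38

Product: 22.9 μmol = 2.29×10⁻⁵ mol.
Photon energy at 358 nm: hc/λ = (6.626×10⁻³⁴)(2.998×10⁸)/(358×10⁻⁹) = 5.549×10⁻¹⁹ J.
Incident energy: 0.0359 kJ = 35.9 J.
Photons incident: 35.9 / 5.549×10⁻¹⁹ = 6.470×10¹⁹, i.e. 6.470×10¹⁹/6.022×10²³ = 1.074×10⁻⁴ mol.
Fraction absorbed: 1 − 43.7/100 = 0.5630.
Photons absorbed: 0.5630 × 1.074×10⁻⁴ = 6.047×10⁻⁵ mol.
Φ = 2.29×10⁻⁵ mol / 6.047×10⁻⁵ mol photons = 0.38.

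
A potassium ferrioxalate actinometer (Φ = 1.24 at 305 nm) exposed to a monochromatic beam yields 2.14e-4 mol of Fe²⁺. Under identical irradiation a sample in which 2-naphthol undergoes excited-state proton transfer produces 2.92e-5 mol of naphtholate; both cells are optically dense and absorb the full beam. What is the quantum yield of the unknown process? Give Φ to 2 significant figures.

Φ = 0.17

Photons absorbed by the actinometer: 2.14e-4 / 1.24 = 1.726e-4 mol.
Φ(unknown) = 2.92e-5 / 1.726e-4 = 0.17.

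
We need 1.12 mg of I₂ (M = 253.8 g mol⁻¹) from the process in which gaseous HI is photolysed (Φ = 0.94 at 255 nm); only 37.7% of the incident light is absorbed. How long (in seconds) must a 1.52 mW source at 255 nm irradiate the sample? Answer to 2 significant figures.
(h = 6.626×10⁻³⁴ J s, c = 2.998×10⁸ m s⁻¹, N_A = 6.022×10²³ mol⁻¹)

Product: 1.12 mg / 253.8 g mol⁻¹ = 4.413×10⁻⁶ mol.
Photons that must be absorbed: 4.413×10⁻⁶ / 0.94 = 4.695×10⁻⁶ mol.
Incident photons needed: 4.695×10⁻⁶ / 0.377 = 1.245×10⁻⁵ mol.
Photon energy: hc/λ = 7.790×10⁻¹⁹ J; per mole, 4.691×10⁵ J mol⁻¹.
Energy required: 1.245×10⁻⁵ × 4.691×10⁵ = 5.840 J.
Time: 5.840 J / 0.00152 W = 3800 s.

t ≈ 3800 s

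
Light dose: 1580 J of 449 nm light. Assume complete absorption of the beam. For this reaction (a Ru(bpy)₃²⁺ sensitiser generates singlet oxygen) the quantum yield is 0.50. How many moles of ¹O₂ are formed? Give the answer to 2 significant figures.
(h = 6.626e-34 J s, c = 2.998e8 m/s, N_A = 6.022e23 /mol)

0.0030 mol

Photon energy at 449 nm: hc/λ = (6.626e-34)(2.998e8)/(449e-9) = 4.424e-19 J.
Photons incident: 1580 / 4.424e-19 = 3.571e21, i.e. 3.571e21/6.022e23 = 0.005930 mol.
Product: Φ × n_abs = 0.50 × 0.005930 = 0.002965 mol.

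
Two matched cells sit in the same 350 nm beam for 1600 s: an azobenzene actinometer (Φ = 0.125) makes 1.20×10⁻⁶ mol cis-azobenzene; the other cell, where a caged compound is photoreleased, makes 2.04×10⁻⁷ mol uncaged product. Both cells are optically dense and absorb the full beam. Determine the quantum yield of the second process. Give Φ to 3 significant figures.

Photons absorbed by the actinometer: 1.20×10⁻⁶ / 0.125 = 9.600×10⁻⁶ mol.
Φ(unknown) = 2.04×10⁻⁷ / 9.600×10⁻⁶ = 0.0213.

Φ = 0.0213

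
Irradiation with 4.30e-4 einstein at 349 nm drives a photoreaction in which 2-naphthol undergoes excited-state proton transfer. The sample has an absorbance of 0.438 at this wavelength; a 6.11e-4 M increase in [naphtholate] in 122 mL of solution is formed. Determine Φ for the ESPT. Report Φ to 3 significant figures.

Φ = 0.273

Product: (6.11e-4 M)(0.122 L) = 7.454e-5 mol.
Fraction absorbed: 1 − 10^(−0.438) = 0.6352.
Photons absorbed: 0.6352 × 4.30e-4 = 2.731e-4 mol.
Φ = 7.454e-5 mol / 2.731e-4 mol photons = 0.273.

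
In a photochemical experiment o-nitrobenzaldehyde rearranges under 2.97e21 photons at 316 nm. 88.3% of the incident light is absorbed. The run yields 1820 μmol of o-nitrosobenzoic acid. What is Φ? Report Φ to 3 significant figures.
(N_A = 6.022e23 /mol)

Product: 1820 μmol = 0.00182 mol.
Moles of photons: 2.97e21 / 6.022e23 = 0.004932 mol.
Photons absorbed: 0.883 × 0.004932 = 0.004355 mol.
Φ = 0.00182 mol / 0.004355 mol photons = 0.418.

Φ = 0.418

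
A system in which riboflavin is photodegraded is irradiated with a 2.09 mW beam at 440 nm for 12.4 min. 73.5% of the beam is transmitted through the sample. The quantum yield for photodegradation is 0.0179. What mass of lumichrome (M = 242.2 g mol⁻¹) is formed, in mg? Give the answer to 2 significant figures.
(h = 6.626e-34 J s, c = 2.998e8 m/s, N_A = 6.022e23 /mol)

0.0066 mg

Photon energy at 440 nm: hc/λ = (6.626e-34)(2.998e8)/(440e-9) = 4.515e-19 J.
Energy delivered: (2.09 mW)(744 s) = 1.555 J.
Photons incident: 1.555 / 4.515e-19 = 3.444e18, i.e. 3.444e18/6.022e23 = 5.719e-6 mol.
Fraction absorbed: 1 − 73.5/100 = 0.2650.
Photons absorbed: 0.2650 × 5.719e-6 = 1.516e-6 mol.
Product: Φ × n_abs = 0.0179 × 1.516e-6 = 2.714e-8 mol.
Mass: 2.714e-8 × 242.2 = 6.573e-6 g = 0.0066 mg.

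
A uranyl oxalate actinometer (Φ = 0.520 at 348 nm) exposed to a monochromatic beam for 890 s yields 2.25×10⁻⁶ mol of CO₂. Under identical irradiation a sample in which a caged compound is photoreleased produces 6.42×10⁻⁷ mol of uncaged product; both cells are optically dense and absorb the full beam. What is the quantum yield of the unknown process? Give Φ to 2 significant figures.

Photons absorbed by the actinometer: 2.25×10⁻⁶ / 0.520 = 4.327×10⁻⁶ mol.
Φ(unknown) = 6.42×10⁻⁷ / 4.327×10⁻⁶ = 0.15.

Φ = 0.15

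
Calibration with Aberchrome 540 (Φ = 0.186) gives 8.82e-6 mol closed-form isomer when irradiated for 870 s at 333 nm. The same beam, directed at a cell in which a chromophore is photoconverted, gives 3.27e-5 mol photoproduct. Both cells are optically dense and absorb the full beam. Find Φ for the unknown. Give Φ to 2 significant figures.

Photons absorbed by the actinometer: 8.82e-6 / 0.186 = 4.742e-5 mol.
Φ(unknown) = 3.27e-5 / 4.742e-5 = 0.69.

Φ = 0.69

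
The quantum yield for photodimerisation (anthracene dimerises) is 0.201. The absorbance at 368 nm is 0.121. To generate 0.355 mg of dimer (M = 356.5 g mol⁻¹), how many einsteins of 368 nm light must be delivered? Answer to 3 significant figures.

2.04×10⁻⁵ einstein

Product: 0.355 mg / 356.5 g mol⁻¹ = 9.958×10⁻⁷ mol.
Photons that must be absorbed: 9.958×10⁻⁷ / 0.201 = 4.954×10⁻⁶ mol.
Fraction absorbed: 1 − 10^(−0.121) = 0.2432.
Incident photons needed: 4.954×10⁻⁶ / 0.2432 = 2.037×10⁻⁵ mol.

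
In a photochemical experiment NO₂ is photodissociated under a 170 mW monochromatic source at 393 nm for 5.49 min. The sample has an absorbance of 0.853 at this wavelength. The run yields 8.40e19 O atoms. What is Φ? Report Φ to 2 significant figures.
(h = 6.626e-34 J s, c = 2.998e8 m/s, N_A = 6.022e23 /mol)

Φ = 0.88

Product: 8.40e19 / 6.022e23 = 1.395e-4 mol.
Photon energy at 393 nm: hc/λ = (6.626e-34)(2.998e8)/(393e-9) = 5.055e-19 J.
Energy delivered: (170 mW)(329.4 s) = 56.00 J.
Photons incident: 56.00 / 5.055e-19 = 1.108e20, i.e. 1.108e20/6.022e23 = 1.840e-4 mol.
Fraction absorbed: 1 − 10^(−0.853) = 0.8597.
Photons absorbed: 0.8597 × 1.840e-4 = 1.582e-4 mol.
Φ = 1.395e-4 mol / 1.582e-4 mol photons = 0.88.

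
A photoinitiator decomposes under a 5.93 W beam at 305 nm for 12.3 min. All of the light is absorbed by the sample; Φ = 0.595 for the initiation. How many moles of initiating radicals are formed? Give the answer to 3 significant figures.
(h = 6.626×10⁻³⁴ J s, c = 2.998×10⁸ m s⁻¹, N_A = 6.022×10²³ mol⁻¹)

0.00664 mol

Photon energy at 305 nm: hc/λ = (6.626×10⁻³⁴)(2.998×10⁸)/(305×10⁻⁹) = 6.513×10⁻¹⁹ J.
Energy delivered: (5.93 W)(738 s) = 4376 J.
Photons incident: 4376 / 6.513×10⁻¹⁹ = 6.719×10²¹, i.e. 6.719×10²¹/6.022×10²³ = 0.01116 mol.
Product: Φ × n_abs = 0.595 × 0.01116 = 0.006640 mol.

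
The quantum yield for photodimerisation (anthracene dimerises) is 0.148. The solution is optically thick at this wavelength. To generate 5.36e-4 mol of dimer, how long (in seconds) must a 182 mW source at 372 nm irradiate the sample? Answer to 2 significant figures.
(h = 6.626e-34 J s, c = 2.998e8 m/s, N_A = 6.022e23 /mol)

Photons that must be absorbed: 5.36e-4 / 0.148 = 0.003622 mol.
Photon energy: hc/λ = 5.340e-19 J; per mole, 3.216e5 J mol⁻¹.
Energy required: 0.003622 × 3.216e5 = 1165 J.
Time: 1165 J / 0.182 W = 6400 s.

t ≈ 6400 s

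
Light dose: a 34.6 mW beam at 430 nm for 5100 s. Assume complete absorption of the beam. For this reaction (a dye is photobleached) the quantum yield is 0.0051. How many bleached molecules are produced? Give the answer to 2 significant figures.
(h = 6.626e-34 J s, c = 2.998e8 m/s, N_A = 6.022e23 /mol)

Photon energy at 430 nm: hc/λ = (6.626e-34)(2.998e8)/(430e-9) = 4.620e-19 J.
Energy delivered: (34.6 mW)(5100 s) = 176.5 J.
Photons incident: 176.5 / 4.620e-19 = 3.820e20, i.e. 3.820e20/6.022e23 = 6.343e-4 mol.
Product: Φ × n_abs = 0.0051 × 6.343e-4 = 3.235e-6 mol.
As a count: 3.235e-6 × 6.022e23 = 1.9e18.

1.9e18 bleached molecules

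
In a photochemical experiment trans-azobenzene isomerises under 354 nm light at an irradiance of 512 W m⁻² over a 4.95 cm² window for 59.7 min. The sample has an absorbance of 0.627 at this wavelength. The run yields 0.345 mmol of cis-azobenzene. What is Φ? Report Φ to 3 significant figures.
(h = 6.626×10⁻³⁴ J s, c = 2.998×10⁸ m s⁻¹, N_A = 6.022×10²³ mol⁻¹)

Product: 0.345 mmol = 3.45×10⁻⁴ mol.
Photon energy at 354 nm: hc/λ = (6.626×10⁻³⁴)(2.998×10⁸)/(354×10⁻⁹) = 5.612×10⁻¹⁹ J.
Energy delivered: (512 W m⁻²)(4.95×10⁻⁴ m²)(3582 s) = 907.8 J.
Photons incident: 907.8 / 5.612×10⁻¹⁹ = 1.618×10²¹, i.e. 1.618×10²¹/6.022×10²³ = 0.002687 mol.
Fraction absorbed: 1 − 10^(−0.627) = 0.7640.
Photons absorbed: 0.7640 × 0.002687 = 0.002053 mol.
Φ = 3.45×10⁻⁴ mol / 0.002053 mol photons = 0.168.

Φ = 0.168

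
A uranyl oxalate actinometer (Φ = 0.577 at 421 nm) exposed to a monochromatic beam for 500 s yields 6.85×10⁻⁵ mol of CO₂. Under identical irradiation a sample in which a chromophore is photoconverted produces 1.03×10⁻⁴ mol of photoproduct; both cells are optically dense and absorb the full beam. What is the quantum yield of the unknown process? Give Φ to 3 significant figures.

Φ = 0.868

Photons absorbed by the actinometer: 6.85×10⁻⁵ / 0.577 = 1.187×10⁻⁴ mol.
Φ(unknown) = 1.03×10⁻⁴ / 1.187×10⁻⁴ = 0.868.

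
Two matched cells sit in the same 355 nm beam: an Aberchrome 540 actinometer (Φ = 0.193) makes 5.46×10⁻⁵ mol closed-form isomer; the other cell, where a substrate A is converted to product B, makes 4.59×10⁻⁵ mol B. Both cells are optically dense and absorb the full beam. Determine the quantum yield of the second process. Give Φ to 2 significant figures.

Photons absorbed by the actinometer: 5.46×10⁻⁵ / 0.193 = 2.829×10⁻⁴ mol.
Φ(unknown) = 4.59×10⁻⁵ / 2.829×10⁻⁴ = 0.16.

Φ = 0.16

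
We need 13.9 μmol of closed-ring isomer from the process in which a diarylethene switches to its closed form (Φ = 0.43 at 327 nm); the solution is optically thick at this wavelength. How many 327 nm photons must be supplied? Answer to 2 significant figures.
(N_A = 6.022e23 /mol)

Product: 13.9 μmol = 1.39e-5 mol.
Photons that must be absorbed: 1.39e-5 / 0.43 = 3.233e-5 mol.
Photon count: 3.233e-5 × 6.022e23 = 1.9e19.

1.9e19 photons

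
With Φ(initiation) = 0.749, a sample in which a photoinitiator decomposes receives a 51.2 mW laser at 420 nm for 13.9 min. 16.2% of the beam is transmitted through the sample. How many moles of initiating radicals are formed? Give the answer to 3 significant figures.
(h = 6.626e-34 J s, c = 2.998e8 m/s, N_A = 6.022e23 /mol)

9.41e-5 mol

Photon energy at 420 nm: hc/λ = (6.626e-34)(2.998e8)/(420e-9) = 4.730e-19 J.
Energy delivered: (51.2 mW)(834 s) = 42.70 J.
Photons incident: 42.70 / 4.730e-19 = 9.027e19, i.e. 9.027e19/6.022e23 = 1.499e-4 mol.
Fraction absorbed: 1 − 16.2/100 = 0.8380.
Photons absorbed: 0.8380 × 1.499e-4 = 1.256e-4 mol.
Product: Φ × n_abs = 0.749 × 1.256e-4 = 9.407e-5 mol.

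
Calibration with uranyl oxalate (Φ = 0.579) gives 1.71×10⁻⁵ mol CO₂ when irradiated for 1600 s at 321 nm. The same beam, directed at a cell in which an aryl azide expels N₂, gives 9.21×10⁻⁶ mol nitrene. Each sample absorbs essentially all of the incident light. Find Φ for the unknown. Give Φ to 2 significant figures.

Φ = 0.31

Photons absorbed by the actinometer: 1.71×10⁻⁵ / 0.579 = 2.953×10⁻⁵ mol.
Φ(unknown) = 9.21×10⁻⁶ / 2.953×10⁻⁵ = 0.31.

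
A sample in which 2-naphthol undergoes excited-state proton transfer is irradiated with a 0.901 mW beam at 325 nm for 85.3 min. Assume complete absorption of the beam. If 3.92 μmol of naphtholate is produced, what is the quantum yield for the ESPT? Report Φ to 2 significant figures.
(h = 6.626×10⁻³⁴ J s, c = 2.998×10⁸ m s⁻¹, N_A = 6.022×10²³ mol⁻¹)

Product: 3.92 μmol = 3.92×10⁻⁶ mol.
Photon energy at 325 nm: hc/λ = (6.626×10⁻³⁴)(2.998×10⁸)/(325×10⁻⁹) = 6.112×10⁻¹⁹ J.
Energy delivered: (0.901 mW)(5118 s) = 4.611 J.
Photons incident: 4.611 / 6.112×10⁻¹⁹ = 7.544×10¹⁸, i.e. 7.544×10¹⁸/6.022×10²³ = 1.253×10⁻⁵ mol.
Φ = 3.92×10⁻⁶ mol / 1.253×10⁻⁵ mol photons = 0.31.

Φ = 0.31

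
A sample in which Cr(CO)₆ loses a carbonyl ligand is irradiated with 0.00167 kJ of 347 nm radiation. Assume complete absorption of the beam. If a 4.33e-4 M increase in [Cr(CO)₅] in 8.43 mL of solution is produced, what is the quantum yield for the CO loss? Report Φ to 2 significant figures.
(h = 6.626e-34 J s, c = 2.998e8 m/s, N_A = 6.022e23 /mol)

Φ = 0.75

Product: (4.33e-4 M)(0.00843 L) = 3.650e-6 mol.
Photon energy at 347 nm: hc/λ = (6.626e-34)(2.998e8)/(347e-9) = 5.725e-19 J.
Incident energy: 0.00167 kJ = 1.67 J.
Photons incident: 1.67 / 5.725e-19 = 2.917e18, i.e. 2.917e18/6.022e23 = 4.844e-6 mol.
Φ = 3.650e-6 mol / 4.844e-6 mol photons = 0.75.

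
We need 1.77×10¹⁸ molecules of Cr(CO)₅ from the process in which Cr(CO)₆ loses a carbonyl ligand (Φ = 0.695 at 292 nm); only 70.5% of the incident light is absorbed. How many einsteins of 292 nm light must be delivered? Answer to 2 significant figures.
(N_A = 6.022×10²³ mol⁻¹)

6.0×10⁻⁶ einstein

Product: 1.77×10¹⁸ / 6.022×10²³ = 2.939×10⁻⁶ mol.
Photons that must be absorbed: 2.939×10⁻⁶ / 0.695 = 4.229×10⁻⁶ mol.
Incident photons needed: 4.229×10⁻⁶ / 0.705 = 5.999×10⁻⁶ mol.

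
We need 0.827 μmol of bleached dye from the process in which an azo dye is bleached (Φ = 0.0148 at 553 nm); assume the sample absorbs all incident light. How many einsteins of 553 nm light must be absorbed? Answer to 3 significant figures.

5.59e-5 einstein

Product: 0.827 μmol = 8.27e-7 mol.
Photons that must be absorbed: 8.27e-7 / 0.0148 = 5.588e-5 mol.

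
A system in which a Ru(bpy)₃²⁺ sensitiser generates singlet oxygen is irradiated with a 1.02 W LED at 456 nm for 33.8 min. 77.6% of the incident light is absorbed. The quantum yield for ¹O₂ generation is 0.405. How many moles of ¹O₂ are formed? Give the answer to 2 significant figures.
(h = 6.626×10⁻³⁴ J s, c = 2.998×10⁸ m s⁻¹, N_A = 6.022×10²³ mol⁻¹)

Photon energy at 456 nm: hc/λ = (6.626×10⁻³⁴)(2.998×10⁸)/(456×10⁻⁹) = 4.356×10⁻¹⁹ J.
Energy delivered: (1.02 W)(2028 s) = 2069 J.
Photons incident: 2069 / 4.356×10⁻¹⁹ = 4.750×10²¹, i.e. 4.750×10²¹/6.022×10²³ = 0.007888 mol.
Photons absorbed: 0.776 × 0.007888 = 0.006121 mol.
Product: Φ × n_abs = 0.405 × 0.006121 = 0.002479 mol.

0.0025 mol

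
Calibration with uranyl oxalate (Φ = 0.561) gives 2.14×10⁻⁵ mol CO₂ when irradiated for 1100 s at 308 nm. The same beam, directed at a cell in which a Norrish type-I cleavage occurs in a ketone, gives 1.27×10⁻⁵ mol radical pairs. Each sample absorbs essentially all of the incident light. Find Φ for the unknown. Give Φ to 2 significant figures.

Photons absorbed by the actinometer: 2.14×10⁻⁵ / 0.561 = 3.815×10⁻⁵ mol.
Φ(unknown) = 1.27×10⁻⁵ / 3.815×10⁻⁵ = 0.33.

Φ = 0.33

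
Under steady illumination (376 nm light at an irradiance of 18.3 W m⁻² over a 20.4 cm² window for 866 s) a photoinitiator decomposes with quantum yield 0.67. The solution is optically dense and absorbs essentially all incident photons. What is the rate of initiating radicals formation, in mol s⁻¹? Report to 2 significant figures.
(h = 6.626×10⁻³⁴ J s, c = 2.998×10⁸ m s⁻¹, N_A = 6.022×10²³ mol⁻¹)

7.9×10⁻⁸ mol s⁻¹

Photon energy at 376 nm: hc/λ = (6.626×10⁻³⁴)(2.998×10⁸)/(376×10⁻⁹) = 5.283×10⁻¹⁹ J.
Energy delivered: (18.3 W m⁻²)(20.4×10⁻⁴ m²)(866 s) = 32.33 J.
Photons incident: 32.33 / 5.283×10⁻¹⁹ = 6.120×10¹⁹, i.e. 6.120×10¹⁹/6.022×10²³ = 1.016×10⁻⁴ mol.
Product formed: 0.67 × 1.016×10⁻⁴ = 6.807×10⁻⁵ mol.
Rate: 6.807×10⁻⁵ / 866 s = 7.9×10⁻⁸ mol s⁻¹.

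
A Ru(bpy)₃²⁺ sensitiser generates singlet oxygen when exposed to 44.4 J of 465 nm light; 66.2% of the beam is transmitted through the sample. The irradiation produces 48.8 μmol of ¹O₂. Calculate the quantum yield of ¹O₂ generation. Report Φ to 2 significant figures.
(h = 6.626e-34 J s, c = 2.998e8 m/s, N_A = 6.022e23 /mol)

Φ = 0.84

Product: 48.8 μmol = 4.88e-5 mol.
Photon energy at 465 nm: hc/λ = (6.626e-34)(2.998e8)/(465e-9) = 4.272e-19 J.
Photons incident: 44.4 / 4.272e-19 = 1.039e20, i.e. 1.039e20/6.022e23 = 1.725e-4 mol.
Fraction absorbed: 1 − 66.2/100 = 0.3380.
Photons absorbed: 0.3380 × 1.725e-4 = 5.831e-5 mol.
Φ = 4.88e-5 mol / 5.831e-5 mol photons = 0.84.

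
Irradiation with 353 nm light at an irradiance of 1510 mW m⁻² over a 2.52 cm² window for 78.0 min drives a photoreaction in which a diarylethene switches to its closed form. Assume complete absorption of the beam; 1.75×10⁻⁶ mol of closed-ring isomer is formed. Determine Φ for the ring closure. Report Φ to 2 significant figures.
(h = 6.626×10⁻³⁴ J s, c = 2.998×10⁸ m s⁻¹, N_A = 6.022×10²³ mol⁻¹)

Φ = 0.33

Photon energy at 353 nm: hc/λ = (6.626×10⁻³⁴)(2.998×10⁸)/(353×10⁻⁹) = 5.627×10⁻¹⁹ J.
Energy delivered: (1510 mW m⁻²)(2.52×10⁻⁴ m²)(4680 s) = 1.781 J.
Photons incident: 1.781 / 5.627×10⁻¹⁹ = 3.165×10¹⁸, i.e. 3.165×10¹⁸/6.022×10²³ = 5.256×10⁻⁶ mol.
Φ = 1.75×10⁻⁶ mol / 5.256×10⁻⁶ mol photons = 0.33.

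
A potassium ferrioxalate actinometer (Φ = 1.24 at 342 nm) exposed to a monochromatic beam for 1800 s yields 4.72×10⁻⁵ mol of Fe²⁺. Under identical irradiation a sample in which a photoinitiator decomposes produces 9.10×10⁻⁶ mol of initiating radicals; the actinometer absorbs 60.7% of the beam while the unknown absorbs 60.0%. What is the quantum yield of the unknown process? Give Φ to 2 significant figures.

Photons absorbed by the actinometer: 4.72×10⁻⁵ / 1.24 = 3.806×10⁻⁵ mol.
Incident flux: 3.806×10⁻⁵ / 0.607 = 6.270×10⁻⁵ einstein.
Absorbed by unknown: 0.600 × 6.270×10⁻⁵ = 3.762×10⁻⁵ mol.
Φ(unknown) = 9.10×10⁻⁶ / 3.762×10⁻⁵ = 0.24.

Φ = 0.24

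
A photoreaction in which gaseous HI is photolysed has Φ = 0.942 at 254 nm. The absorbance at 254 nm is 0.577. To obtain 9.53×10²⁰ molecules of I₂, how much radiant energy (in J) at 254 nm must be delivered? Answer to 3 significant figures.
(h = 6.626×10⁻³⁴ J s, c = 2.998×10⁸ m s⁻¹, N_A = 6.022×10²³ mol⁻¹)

1080 J

Product: 9.53×10²⁰ / 6.022×10²³ = 0.001583 mol.
Photons that must be absorbed: 0.001583 / 0.942 = 0.001680 mol.
Fraction absorbed: 1 − 10^(−0.577) = 0.7351.
Incident photons needed: 0.001680 / 0.7351 = 0.002285 mol.
Photon energy: hc/λ = 7.821×10⁻¹⁹ J; per mole, 4.710×10⁵ J mol⁻¹.
Energy required: 0.002285 × 4.710×10⁵ = 1080 J.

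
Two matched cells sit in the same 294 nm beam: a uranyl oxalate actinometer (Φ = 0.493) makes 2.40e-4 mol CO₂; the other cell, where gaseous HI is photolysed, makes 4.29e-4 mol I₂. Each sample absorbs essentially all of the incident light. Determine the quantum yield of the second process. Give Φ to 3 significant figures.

Photons absorbed by the actinometer: 2.40e-4 / 0.493 = 4.868e-4 mol.
Φ(unknown) = 4.29e-4 / 4.868e-4 = 0.881.

Φ = 0.881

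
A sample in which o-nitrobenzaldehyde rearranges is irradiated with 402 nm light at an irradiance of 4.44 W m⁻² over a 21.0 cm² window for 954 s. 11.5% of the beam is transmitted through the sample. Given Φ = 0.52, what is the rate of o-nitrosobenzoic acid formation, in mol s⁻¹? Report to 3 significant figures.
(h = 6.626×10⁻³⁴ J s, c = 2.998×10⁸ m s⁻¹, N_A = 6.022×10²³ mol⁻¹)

1.44×10⁻⁸ mol s⁻¹

Photon energy at 402 nm: hc/λ = (6.626×10⁻³⁴)(2.998×10⁸)/(402×10⁻⁹) = 4.941×10⁻¹⁹ J.
Energy delivered: (4.44 W m⁻²)(21.0×10⁻⁴ m²)(954 s) = 8.895 J.
Photons incident: 8.895 / 4.941×10⁻¹⁹ = 1.800×10¹⁹, i.e. 1.800×10¹⁹/6.022×10²³ = 2.989×10⁻⁵ mol.
Fraction absorbed: 1 − 11.5/100 = 0.8850.
Photons absorbed: 0.8850 × 2.989×10⁻⁵ = 2.645×10⁻⁵ mol.
Product formed: 0.52 × 2.645×10⁻⁵ = 1.375×10⁻⁵ mol.
Rate: 1.375×10⁻⁵ / 954 s = 1.44×10⁻⁸ mol s⁻¹.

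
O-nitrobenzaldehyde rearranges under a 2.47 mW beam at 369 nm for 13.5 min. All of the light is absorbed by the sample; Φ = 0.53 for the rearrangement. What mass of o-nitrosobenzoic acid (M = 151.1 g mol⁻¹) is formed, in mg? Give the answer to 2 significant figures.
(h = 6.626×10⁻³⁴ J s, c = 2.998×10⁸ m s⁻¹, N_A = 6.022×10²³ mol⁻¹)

Photon energy at 369 nm: hc/λ = (6.626×10⁻³⁴)(2.998×10⁸)/(369×10⁻⁹) = 5.383×10⁻¹⁹ J.
Energy delivered: (2.47 mW)(810 s) = 2.001 J.
Photons incident: 2.001 / 5.383×10⁻¹⁹ = 3.717×10¹⁸, i.e. 3.717×10¹⁸/6.022×10²³ = 6.172×10⁻⁶ mol.
Product: Φ × n_abs = 0.53 × 6.172×10⁻⁶ = 3.271×10⁻⁶ mol.
Mass: 3.271×10⁻⁶ × 151.1 = 4.942×10⁻⁴ g = 0.49 mg.

0.49 mg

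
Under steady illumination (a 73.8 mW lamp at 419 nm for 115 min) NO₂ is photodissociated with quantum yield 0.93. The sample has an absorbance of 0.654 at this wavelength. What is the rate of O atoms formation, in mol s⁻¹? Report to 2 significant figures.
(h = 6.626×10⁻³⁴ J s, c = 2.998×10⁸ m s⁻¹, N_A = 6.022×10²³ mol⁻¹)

Photon energy at 419 nm: hc/λ = (6.626×10⁻³⁴)(2.998×10⁸)/(419×10⁻⁹) = 4.741×10⁻¹⁹ J.
Energy delivered: (73.8 mW)(6900 s) = 509.2 J.
Photons incident: 509.2 / 4.741×10⁻¹⁹ = 1.074×10²¹, i.e. 1.074×10²¹/6.022×10²³ = 0.001783 mol.
Fraction absorbed: 1 − 10^(−0.654) = 0.7782.
Photons absorbed: 0.7782 × 0.001783 = 0.001388 mol.
Product formed: 0.93 × 0.001388 = 0.001291 mol.
Rate: 0.001291 / 6900 s = 1.9×10⁻⁷ mol s⁻¹.

1.9×10⁻⁷ mol s⁻¹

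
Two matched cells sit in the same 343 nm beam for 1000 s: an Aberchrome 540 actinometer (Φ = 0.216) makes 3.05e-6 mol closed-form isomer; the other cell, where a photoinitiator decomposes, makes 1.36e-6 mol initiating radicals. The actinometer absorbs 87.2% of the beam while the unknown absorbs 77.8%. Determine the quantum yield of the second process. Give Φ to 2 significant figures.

Photons absorbed by the actinometer: 3.05e-6 / 0.216 = 1.412e-5 mol.
Incident flux: 1.412e-5 / 0.872 = 1.619e-5 einstein.
Absorbed by unknown: 0.778 × 1.619e-5 = 1.260e-5 mol.
Φ(unknown) = 1.36e-6 / 1.260e-5 = 0.11.

Φ = 0.11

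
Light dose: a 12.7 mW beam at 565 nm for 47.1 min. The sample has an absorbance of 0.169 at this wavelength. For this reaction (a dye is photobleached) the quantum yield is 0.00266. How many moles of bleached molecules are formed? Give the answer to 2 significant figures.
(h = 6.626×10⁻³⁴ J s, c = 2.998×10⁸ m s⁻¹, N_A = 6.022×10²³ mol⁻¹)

1.5×10⁻⁷ mol

Photon energy at 565 nm: hc/λ = (6.626×10⁻³⁴)(2.998×10⁸)/(565×10⁻⁹) = 3.516×10⁻¹⁹ J.
Energy delivered: (12.7 mW)(2826 s) = 35.89 J.
Photons incident: 35.89 / 3.516×10⁻¹⁹ = 1.021×10²⁰, i.e. 1.021×10²⁰/6.022×10²³ = 1.695×10⁻⁴ mol.
Fraction absorbed: 1 − 10^(−0.169) = 0.3224.
Photons absorbed: 0.3224 × 1.695×10⁻⁴ = 5.465×10⁻⁵ mol.
Product: Φ × n_abs = 0.00266 × 5.465×10⁻⁵ = 1.454×10⁻⁷ mol.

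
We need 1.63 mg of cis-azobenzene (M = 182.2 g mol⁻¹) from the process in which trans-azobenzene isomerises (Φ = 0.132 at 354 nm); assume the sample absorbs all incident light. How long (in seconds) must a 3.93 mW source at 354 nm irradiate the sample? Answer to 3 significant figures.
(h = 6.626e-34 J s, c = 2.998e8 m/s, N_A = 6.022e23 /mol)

Product: 1.63 mg / 182.2 g mol⁻¹ = 8.946e-6 mol.
Photons that must be absorbed: 8.946e-6 / 0.132 = 6.777e-5 mol.
Photon energy: hc/λ = 5.612e-19 J; per mole, 3.380e5 J mol⁻¹.
Energy required: 6.777e-5 × 3.380e5 = 22.91 J.
Time: 22.91 J / 0.00393 W = 5830 s.

t ≈ 5830 s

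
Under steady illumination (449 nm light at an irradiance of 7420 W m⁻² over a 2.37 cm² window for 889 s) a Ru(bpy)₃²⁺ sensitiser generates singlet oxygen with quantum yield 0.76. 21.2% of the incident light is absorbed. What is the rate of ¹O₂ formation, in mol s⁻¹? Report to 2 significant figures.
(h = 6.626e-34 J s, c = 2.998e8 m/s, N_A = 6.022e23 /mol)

1.1e-6 mol s⁻¹

Photon energy at 449 nm: hc/λ = (6.626e-34)(2.998e8)/(449e-9) = 4.424e-19 J.
Energy delivered: (7420 W m⁻²)(2.37e-4 m²)(889 s) = 1563 J.
Photons incident: 1563 / 4.424e-19 = 3.533e21, i.e. 3.533e21/6.022e23 = 0.005867 mol.
Photons absorbed: 0.212 × 0.005867 = 0.001244 mol.
Product formed: 0.76 × 0.001244 = 9.454e-4 mol.
Rate: 9.454e-4 / 889 s = 1.1e-6 mol s⁻¹.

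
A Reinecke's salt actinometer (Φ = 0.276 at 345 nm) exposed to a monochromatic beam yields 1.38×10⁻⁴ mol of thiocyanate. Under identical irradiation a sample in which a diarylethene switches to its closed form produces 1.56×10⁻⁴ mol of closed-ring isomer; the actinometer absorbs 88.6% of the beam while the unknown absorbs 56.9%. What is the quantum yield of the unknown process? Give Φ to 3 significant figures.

Φ = 0.486

Photons absorbed by the actinometer: 1.38×10⁻⁴ / 0.276 = 5.000×10⁻⁴ mol.
Incident flux: 5.000×10⁻⁴ / 0.886 = 5.643×10⁻⁴ einstein.
Absorbed by unknown: 0.569 × 5.643×10⁻⁴ = 3.211×10⁻⁴ mol.
Φ(unknown) = 1.56×10⁻⁴ / 3.211×10⁻⁴ = 0.486.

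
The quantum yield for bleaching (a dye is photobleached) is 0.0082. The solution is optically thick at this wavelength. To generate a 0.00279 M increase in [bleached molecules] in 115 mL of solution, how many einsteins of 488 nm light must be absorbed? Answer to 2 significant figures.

0.039 einstein

Product: (0.00279 M)(0.115 L) = 3.209×10⁻⁴ mol.
Photons that must be absorbed: 3.209×10⁻⁴ / 0.0082 = 0.03913 mol.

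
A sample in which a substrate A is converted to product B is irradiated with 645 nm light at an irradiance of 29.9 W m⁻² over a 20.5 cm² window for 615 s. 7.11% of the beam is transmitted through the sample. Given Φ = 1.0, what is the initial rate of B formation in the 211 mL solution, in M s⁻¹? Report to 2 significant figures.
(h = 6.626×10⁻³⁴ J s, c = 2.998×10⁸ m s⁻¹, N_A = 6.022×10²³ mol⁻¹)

1.5×10⁻⁶ M s⁻¹

Photon energy at 645 nm: hc/λ = (6.626×10⁻³⁴)(2.998×10⁸)/(645×10⁻⁹) = 3.080×10⁻¹⁹ J.
Energy delivered: (29.9 W m⁻²)(20.5×10⁻⁴ m²)(615 s) = 37.70 J.
Photons incident: 37.70 / 3.080×10⁻¹⁹ = 1.224×10²⁰, i.e. 1.224×10²⁰/6.022×10²³ = 2.033×10⁻⁴ mol.
Fraction absorbed: 1 − 7.11/100 = 0.9289.
Photons absorbed: 0.9289 × 2.033×10⁻⁴ = 1.888×10⁻⁴ mol.
Product formed: 1.0 × 1.888×10⁻⁴ = 1.888×10⁻⁴ mol.
Rate: 1.888×10⁻⁴ mol / (615 s × 0.211 L) = 1.5×10⁻⁶ M s⁻¹.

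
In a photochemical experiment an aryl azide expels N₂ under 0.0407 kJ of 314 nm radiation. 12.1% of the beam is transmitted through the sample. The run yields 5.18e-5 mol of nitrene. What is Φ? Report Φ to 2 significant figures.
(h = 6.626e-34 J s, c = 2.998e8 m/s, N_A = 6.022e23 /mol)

Φ = 0.55

Photon energy at 314 nm: hc/λ = (6.626e-34)(2.998e8)/(314e-9) = 6.326e-19 J.
Incident energy: 0.0407 kJ = 40.7 J.
Photons incident: 40.7 / 6.326e-19 = 6.434e19, i.e. 6.434e19/6.022e23 = 1.068e-4 mol.
Fraction absorbed: 1 − 12.1/100 = 0.8790.
Photons absorbed: 0.8790 × 1.068e-4 = 9.388e-5 mol.
Φ = 5.18e-5 mol / 9.388e-5 mol photons = 0.55.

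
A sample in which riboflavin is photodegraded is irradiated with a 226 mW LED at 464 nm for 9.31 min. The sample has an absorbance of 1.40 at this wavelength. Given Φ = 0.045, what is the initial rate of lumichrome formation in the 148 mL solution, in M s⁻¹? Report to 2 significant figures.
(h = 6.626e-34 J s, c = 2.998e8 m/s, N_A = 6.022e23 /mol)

2.6e-7 M s⁻¹

Photon energy at 464 nm: hc/λ = (6.626e-34)(2.998e8)/(464e-9) = 4.281e-19 J.
Energy delivered: (226 mW)(558.6 s) = 126.2 J.
Photons incident: 126.2 / 4.281e-19 = 2.948e20, i.e. 2.948e20/6.022e23 = 4.895e-4 mol.
Fraction absorbed: 1 − 10^(−1.40) = 0.9602.
Photons absorbed: 0.9602 × 4.895e-4 = 4.700e-4 mol.
Product formed: 0.045 × 4.700e-4 = 2.115e-5 mol.
Rate: 2.115e-5 mol / (558.6 s × 0.148 L) = 2.6e-7 M s⁻¹.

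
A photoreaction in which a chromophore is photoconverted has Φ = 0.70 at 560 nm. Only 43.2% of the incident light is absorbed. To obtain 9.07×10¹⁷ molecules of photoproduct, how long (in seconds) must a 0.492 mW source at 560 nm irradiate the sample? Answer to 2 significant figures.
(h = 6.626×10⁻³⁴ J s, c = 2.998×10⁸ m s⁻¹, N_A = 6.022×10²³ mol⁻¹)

Product: 9.07×10¹⁷ / 6.022×10²³ = 1.506×10⁻⁶ mol.
Photons that must be absorbed: 1.506×10⁻⁶ / 0.70 = 2.151×10⁻⁶ mol.
Incident photons needed: 2.151×10⁻⁶ / 0.432 = 4.979×10⁻⁶ mol.
Photon energy: hc/λ = 3.547×10⁻¹⁹ J; per mole, 2.136×10⁵ J mol⁻¹.
Energy required: 4.979×10⁻⁶ × 2.136×10⁵ = 1.064 J.
Time: 1.064 J / 0.000492 W = 2200 s.

t ≈ 2200 s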